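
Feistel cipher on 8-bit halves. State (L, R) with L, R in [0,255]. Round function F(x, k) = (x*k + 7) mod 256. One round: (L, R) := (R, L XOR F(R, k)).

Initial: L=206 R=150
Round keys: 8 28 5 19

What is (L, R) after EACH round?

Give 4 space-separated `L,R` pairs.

Round 1 (k=8): L=150 R=121
Round 2 (k=28): L=121 R=213
Round 3 (k=5): L=213 R=73
Round 4 (k=19): L=73 R=167

Answer: 150,121 121,213 213,73 73,167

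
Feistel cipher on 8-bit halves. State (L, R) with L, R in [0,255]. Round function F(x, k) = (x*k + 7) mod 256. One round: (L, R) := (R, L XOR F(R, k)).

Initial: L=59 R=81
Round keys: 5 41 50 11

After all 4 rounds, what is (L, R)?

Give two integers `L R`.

Answer: 34 234

Derivation:
Round 1 (k=5): L=81 R=167
Round 2 (k=41): L=167 R=151
Round 3 (k=50): L=151 R=34
Round 4 (k=11): L=34 R=234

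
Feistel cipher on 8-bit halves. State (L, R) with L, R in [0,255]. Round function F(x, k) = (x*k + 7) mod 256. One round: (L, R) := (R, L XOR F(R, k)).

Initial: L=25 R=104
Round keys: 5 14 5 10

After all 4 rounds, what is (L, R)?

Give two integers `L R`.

Round 1 (k=5): L=104 R=22
Round 2 (k=14): L=22 R=83
Round 3 (k=5): L=83 R=176
Round 4 (k=10): L=176 R=180

Answer: 176 180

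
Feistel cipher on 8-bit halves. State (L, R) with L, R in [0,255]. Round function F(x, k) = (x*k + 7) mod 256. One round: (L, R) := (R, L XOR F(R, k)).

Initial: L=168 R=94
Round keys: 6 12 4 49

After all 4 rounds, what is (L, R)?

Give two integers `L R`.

Round 1 (k=6): L=94 R=147
Round 2 (k=12): L=147 R=181
Round 3 (k=4): L=181 R=72
Round 4 (k=49): L=72 R=122

Answer: 72 122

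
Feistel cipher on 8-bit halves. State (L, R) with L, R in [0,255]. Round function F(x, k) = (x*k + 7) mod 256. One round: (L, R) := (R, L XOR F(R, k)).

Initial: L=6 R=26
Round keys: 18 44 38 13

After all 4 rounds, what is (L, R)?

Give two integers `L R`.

Answer: 96 254

Derivation:
Round 1 (k=18): L=26 R=221
Round 2 (k=44): L=221 R=25
Round 3 (k=38): L=25 R=96
Round 4 (k=13): L=96 R=254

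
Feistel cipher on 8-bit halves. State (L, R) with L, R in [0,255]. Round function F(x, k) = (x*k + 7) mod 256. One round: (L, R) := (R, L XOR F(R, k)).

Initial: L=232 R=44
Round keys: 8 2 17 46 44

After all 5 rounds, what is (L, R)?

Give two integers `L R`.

Round 1 (k=8): L=44 R=143
Round 2 (k=2): L=143 R=9
Round 3 (k=17): L=9 R=47
Round 4 (k=46): L=47 R=112
Round 5 (k=44): L=112 R=104

Answer: 112 104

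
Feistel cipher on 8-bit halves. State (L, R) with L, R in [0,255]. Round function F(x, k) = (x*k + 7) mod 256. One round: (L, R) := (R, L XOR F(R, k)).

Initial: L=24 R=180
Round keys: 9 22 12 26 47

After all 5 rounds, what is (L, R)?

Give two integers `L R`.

Answer: 58 13

Derivation:
Round 1 (k=9): L=180 R=67
Round 2 (k=22): L=67 R=125
Round 3 (k=12): L=125 R=160
Round 4 (k=26): L=160 R=58
Round 5 (k=47): L=58 R=13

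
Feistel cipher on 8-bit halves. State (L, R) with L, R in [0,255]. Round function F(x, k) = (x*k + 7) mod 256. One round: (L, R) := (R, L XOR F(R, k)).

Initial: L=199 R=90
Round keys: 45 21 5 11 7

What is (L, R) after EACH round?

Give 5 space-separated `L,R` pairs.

Round 1 (k=45): L=90 R=30
Round 2 (k=21): L=30 R=39
Round 3 (k=5): L=39 R=212
Round 4 (k=11): L=212 R=4
Round 5 (k=7): L=4 R=247

Answer: 90,30 30,39 39,212 212,4 4,247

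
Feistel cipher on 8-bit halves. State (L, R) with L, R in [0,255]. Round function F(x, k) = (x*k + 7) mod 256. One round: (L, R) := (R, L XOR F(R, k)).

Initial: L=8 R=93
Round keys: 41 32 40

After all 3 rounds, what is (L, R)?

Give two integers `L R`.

Round 1 (k=41): L=93 R=228
Round 2 (k=32): L=228 R=218
Round 3 (k=40): L=218 R=243

Answer: 218 243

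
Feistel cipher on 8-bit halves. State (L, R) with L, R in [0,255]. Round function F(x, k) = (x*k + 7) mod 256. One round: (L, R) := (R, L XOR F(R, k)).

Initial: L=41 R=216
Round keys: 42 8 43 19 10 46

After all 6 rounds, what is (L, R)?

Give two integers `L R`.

Answer: 9 183

Derivation:
Round 1 (k=42): L=216 R=94
Round 2 (k=8): L=94 R=47
Round 3 (k=43): L=47 R=178
Round 4 (k=19): L=178 R=18
Round 5 (k=10): L=18 R=9
Round 6 (k=46): L=9 R=183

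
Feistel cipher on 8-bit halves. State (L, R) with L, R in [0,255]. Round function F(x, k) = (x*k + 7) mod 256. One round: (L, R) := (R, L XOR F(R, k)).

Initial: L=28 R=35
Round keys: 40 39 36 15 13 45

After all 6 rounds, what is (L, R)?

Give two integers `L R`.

Answer: 223 130

Derivation:
Round 1 (k=40): L=35 R=99
Round 2 (k=39): L=99 R=63
Round 3 (k=36): L=63 R=128
Round 4 (k=15): L=128 R=184
Round 5 (k=13): L=184 R=223
Round 6 (k=45): L=223 R=130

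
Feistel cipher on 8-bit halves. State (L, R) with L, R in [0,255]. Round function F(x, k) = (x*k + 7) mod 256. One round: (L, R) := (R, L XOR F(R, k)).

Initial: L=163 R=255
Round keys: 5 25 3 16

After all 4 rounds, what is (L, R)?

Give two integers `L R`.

Answer: 101 104

Derivation:
Round 1 (k=5): L=255 R=161
Round 2 (k=25): L=161 R=63
Round 3 (k=3): L=63 R=101
Round 4 (k=16): L=101 R=104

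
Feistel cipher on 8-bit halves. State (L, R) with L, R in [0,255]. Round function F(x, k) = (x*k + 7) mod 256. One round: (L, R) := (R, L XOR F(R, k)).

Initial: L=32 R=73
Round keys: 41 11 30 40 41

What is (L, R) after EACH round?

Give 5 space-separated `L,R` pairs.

Round 1 (k=41): L=73 R=152
Round 2 (k=11): L=152 R=198
Round 3 (k=30): L=198 R=163
Round 4 (k=40): L=163 R=185
Round 5 (k=41): L=185 R=11

Answer: 73,152 152,198 198,163 163,185 185,11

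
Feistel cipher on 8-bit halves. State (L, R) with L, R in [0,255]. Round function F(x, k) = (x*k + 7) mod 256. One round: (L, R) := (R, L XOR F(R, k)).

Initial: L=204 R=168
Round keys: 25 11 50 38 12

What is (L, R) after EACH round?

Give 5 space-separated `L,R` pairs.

Round 1 (k=25): L=168 R=163
Round 2 (k=11): L=163 R=160
Round 3 (k=50): L=160 R=228
Round 4 (k=38): L=228 R=127
Round 5 (k=12): L=127 R=31

Answer: 168,163 163,160 160,228 228,127 127,31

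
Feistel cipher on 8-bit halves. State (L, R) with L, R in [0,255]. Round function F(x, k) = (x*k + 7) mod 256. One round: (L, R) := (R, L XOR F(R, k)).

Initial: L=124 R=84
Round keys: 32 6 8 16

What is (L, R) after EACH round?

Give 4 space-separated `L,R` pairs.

Answer: 84,251 251,189 189,20 20,250

Derivation:
Round 1 (k=32): L=84 R=251
Round 2 (k=6): L=251 R=189
Round 3 (k=8): L=189 R=20
Round 4 (k=16): L=20 R=250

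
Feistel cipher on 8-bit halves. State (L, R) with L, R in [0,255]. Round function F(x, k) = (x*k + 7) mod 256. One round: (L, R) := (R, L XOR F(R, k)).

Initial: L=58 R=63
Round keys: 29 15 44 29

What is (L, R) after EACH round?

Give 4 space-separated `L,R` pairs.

Round 1 (k=29): L=63 R=16
Round 2 (k=15): L=16 R=200
Round 3 (k=44): L=200 R=119
Round 4 (k=29): L=119 R=74

Answer: 63,16 16,200 200,119 119,74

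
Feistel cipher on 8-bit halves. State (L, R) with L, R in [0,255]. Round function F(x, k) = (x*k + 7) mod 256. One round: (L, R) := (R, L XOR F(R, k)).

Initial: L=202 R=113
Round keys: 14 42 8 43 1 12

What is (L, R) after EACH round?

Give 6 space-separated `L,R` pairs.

Round 1 (k=14): L=113 R=255
Round 2 (k=42): L=255 R=172
Round 3 (k=8): L=172 R=152
Round 4 (k=43): L=152 R=35
Round 5 (k=1): L=35 R=178
Round 6 (k=12): L=178 R=124

Answer: 113,255 255,172 172,152 152,35 35,178 178,124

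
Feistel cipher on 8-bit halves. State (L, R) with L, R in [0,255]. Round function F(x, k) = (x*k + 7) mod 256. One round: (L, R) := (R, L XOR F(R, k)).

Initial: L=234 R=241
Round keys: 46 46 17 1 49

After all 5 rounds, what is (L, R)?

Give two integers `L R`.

Answer: 63 134

Derivation:
Round 1 (k=46): L=241 R=191
Round 2 (k=46): L=191 R=168
Round 3 (k=17): L=168 R=144
Round 4 (k=1): L=144 R=63
Round 5 (k=49): L=63 R=134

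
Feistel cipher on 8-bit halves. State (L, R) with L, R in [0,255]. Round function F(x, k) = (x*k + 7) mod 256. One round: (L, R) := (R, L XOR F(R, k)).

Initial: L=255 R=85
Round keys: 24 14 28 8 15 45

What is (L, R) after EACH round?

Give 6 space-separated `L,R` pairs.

Round 1 (k=24): L=85 R=0
Round 2 (k=14): L=0 R=82
Round 3 (k=28): L=82 R=255
Round 4 (k=8): L=255 R=173
Round 5 (k=15): L=173 R=213
Round 6 (k=45): L=213 R=213

Answer: 85,0 0,82 82,255 255,173 173,213 213,213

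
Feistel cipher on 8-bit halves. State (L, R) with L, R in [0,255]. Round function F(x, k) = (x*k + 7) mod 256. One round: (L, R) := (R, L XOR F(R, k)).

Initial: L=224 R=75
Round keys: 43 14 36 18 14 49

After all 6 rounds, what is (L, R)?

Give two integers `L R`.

Round 1 (k=43): L=75 R=64
Round 2 (k=14): L=64 R=204
Round 3 (k=36): L=204 R=247
Round 4 (k=18): L=247 R=169
Round 5 (k=14): L=169 R=178
Round 6 (k=49): L=178 R=176

Answer: 178 176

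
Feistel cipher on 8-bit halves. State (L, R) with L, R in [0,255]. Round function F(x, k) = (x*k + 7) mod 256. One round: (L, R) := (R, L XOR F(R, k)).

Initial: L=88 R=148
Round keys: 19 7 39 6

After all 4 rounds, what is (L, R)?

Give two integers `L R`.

Round 1 (k=19): L=148 R=91
Round 2 (k=7): L=91 R=16
Round 3 (k=39): L=16 R=44
Round 4 (k=6): L=44 R=31

Answer: 44 31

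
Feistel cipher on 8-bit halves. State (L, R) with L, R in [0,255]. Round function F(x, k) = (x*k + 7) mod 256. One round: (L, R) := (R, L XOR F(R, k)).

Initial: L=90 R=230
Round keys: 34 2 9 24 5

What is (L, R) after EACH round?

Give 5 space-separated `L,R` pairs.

Round 1 (k=34): L=230 R=201
Round 2 (k=2): L=201 R=127
Round 3 (k=9): L=127 R=183
Round 4 (k=24): L=183 R=80
Round 5 (k=5): L=80 R=32

Answer: 230,201 201,127 127,183 183,80 80,32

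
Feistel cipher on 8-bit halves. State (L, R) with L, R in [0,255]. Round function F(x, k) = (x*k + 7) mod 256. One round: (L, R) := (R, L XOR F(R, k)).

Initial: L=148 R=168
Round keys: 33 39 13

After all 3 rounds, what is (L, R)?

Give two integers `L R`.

Answer: 172 248

Derivation:
Round 1 (k=33): L=168 R=59
Round 2 (k=39): L=59 R=172
Round 3 (k=13): L=172 R=248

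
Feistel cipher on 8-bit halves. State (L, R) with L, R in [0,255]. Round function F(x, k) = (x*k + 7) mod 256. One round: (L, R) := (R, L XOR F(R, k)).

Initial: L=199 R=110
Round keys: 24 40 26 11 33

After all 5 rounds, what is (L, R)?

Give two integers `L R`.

Answer: 155 35

Derivation:
Round 1 (k=24): L=110 R=144
Round 2 (k=40): L=144 R=233
Round 3 (k=26): L=233 R=33
Round 4 (k=11): L=33 R=155
Round 5 (k=33): L=155 R=35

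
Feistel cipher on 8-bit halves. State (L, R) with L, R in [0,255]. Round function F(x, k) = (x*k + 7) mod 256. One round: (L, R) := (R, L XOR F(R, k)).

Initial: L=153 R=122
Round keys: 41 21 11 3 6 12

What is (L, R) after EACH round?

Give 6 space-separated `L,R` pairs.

Round 1 (k=41): L=122 R=8
Round 2 (k=21): L=8 R=213
Round 3 (k=11): L=213 R=38
Round 4 (k=3): L=38 R=172
Round 5 (k=6): L=172 R=41
Round 6 (k=12): L=41 R=95

Answer: 122,8 8,213 213,38 38,172 172,41 41,95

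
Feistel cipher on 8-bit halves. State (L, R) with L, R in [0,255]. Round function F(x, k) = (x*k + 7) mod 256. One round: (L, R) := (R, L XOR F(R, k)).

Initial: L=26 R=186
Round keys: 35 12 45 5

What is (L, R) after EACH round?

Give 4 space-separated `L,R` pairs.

Round 1 (k=35): L=186 R=111
Round 2 (k=12): L=111 R=129
Round 3 (k=45): L=129 R=219
Round 4 (k=5): L=219 R=207

Answer: 186,111 111,129 129,219 219,207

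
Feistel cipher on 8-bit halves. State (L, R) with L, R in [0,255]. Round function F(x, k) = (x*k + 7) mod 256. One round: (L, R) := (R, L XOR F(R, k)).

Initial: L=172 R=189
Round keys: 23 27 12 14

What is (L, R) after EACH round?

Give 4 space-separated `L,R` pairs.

Round 1 (k=23): L=189 R=174
Round 2 (k=27): L=174 R=220
Round 3 (k=12): L=220 R=249
Round 4 (k=14): L=249 R=121

Answer: 189,174 174,220 220,249 249,121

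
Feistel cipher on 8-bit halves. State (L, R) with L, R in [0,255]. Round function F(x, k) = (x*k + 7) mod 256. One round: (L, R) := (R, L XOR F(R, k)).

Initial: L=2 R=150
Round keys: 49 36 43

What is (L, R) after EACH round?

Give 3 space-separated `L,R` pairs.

Answer: 150,191 191,117 117,17

Derivation:
Round 1 (k=49): L=150 R=191
Round 2 (k=36): L=191 R=117
Round 3 (k=43): L=117 R=17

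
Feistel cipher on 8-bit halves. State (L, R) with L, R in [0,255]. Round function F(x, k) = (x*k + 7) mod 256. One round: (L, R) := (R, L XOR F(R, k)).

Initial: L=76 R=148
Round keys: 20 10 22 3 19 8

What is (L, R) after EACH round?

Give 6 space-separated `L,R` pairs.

Round 1 (k=20): L=148 R=219
Round 2 (k=10): L=219 R=1
Round 3 (k=22): L=1 R=198
Round 4 (k=3): L=198 R=88
Round 5 (k=19): L=88 R=73
Round 6 (k=8): L=73 R=23

Answer: 148,219 219,1 1,198 198,88 88,73 73,23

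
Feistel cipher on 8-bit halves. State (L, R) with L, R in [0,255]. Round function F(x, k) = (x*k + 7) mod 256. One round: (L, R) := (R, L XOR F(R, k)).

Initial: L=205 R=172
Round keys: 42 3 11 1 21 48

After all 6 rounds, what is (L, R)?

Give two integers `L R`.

Round 1 (k=42): L=172 R=242
Round 2 (k=3): L=242 R=113
Round 3 (k=11): L=113 R=16
Round 4 (k=1): L=16 R=102
Round 5 (k=21): L=102 R=117
Round 6 (k=48): L=117 R=145

Answer: 117 145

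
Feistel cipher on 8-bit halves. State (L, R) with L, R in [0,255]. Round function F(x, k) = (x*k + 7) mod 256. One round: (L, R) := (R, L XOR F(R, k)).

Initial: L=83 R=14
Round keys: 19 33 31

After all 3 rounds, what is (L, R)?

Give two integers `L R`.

Round 1 (k=19): L=14 R=66
Round 2 (k=33): L=66 R=135
Round 3 (k=31): L=135 R=34

Answer: 135 34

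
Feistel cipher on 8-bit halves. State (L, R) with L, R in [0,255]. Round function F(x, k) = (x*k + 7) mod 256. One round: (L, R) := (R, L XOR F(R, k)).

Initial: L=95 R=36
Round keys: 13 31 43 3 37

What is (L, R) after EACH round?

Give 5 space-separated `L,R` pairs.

Round 1 (k=13): L=36 R=132
Round 2 (k=31): L=132 R=39
Round 3 (k=43): L=39 R=16
Round 4 (k=3): L=16 R=16
Round 5 (k=37): L=16 R=71

Answer: 36,132 132,39 39,16 16,16 16,71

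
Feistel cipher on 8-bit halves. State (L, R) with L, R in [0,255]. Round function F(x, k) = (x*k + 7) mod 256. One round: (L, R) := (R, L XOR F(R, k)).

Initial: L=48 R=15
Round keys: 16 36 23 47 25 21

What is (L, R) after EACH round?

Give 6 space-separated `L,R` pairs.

Answer: 15,199 199,12 12,220 220,103 103,202 202,254

Derivation:
Round 1 (k=16): L=15 R=199
Round 2 (k=36): L=199 R=12
Round 3 (k=23): L=12 R=220
Round 4 (k=47): L=220 R=103
Round 5 (k=25): L=103 R=202
Round 6 (k=21): L=202 R=254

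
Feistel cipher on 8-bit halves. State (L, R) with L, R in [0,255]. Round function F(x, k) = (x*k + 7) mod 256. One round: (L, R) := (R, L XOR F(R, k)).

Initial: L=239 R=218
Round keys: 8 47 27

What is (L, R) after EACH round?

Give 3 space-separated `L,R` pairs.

Round 1 (k=8): L=218 R=56
Round 2 (k=47): L=56 R=149
Round 3 (k=27): L=149 R=134

Answer: 218,56 56,149 149,134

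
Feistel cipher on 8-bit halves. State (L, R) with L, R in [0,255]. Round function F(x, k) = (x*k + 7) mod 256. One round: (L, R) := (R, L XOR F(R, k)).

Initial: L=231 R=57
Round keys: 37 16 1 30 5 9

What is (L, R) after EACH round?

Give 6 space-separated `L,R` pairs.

Round 1 (k=37): L=57 R=163
Round 2 (k=16): L=163 R=14
Round 3 (k=1): L=14 R=182
Round 4 (k=30): L=182 R=85
Round 5 (k=5): L=85 R=6
Round 6 (k=9): L=6 R=104

Answer: 57,163 163,14 14,182 182,85 85,6 6,104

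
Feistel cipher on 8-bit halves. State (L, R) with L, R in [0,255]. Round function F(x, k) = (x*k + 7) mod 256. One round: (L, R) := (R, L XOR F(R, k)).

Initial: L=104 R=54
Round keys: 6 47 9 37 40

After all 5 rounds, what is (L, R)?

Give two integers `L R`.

Answer: 235 197

Derivation:
Round 1 (k=6): L=54 R=35
Round 2 (k=47): L=35 R=66
Round 3 (k=9): L=66 R=122
Round 4 (k=37): L=122 R=235
Round 5 (k=40): L=235 R=197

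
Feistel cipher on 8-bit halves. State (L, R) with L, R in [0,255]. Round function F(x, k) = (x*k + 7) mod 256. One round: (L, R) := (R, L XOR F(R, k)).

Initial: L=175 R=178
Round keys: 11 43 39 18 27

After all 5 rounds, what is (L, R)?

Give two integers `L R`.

Round 1 (k=11): L=178 R=2
Round 2 (k=43): L=2 R=239
Round 3 (k=39): L=239 R=114
Round 4 (k=18): L=114 R=228
Round 5 (k=27): L=228 R=97

Answer: 228 97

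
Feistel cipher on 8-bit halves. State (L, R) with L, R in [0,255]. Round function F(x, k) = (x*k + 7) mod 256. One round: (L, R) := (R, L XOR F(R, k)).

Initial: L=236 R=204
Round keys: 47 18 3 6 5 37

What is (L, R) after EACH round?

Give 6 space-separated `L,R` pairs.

Answer: 204,151 151,105 105,213 213,108 108,246 246,249

Derivation:
Round 1 (k=47): L=204 R=151
Round 2 (k=18): L=151 R=105
Round 3 (k=3): L=105 R=213
Round 4 (k=6): L=213 R=108
Round 5 (k=5): L=108 R=246
Round 6 (k=37): L=246 R=249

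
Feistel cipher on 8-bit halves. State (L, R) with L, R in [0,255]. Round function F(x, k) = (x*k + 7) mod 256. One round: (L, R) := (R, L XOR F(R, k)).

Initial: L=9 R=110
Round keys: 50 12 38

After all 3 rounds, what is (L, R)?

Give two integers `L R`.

Answer: 17 7

Derivation:
Round 1 (k=50): L=110 R=138
Round 2 (k=12): L=138 R=17
Round 3 (k=38): L=17 R=7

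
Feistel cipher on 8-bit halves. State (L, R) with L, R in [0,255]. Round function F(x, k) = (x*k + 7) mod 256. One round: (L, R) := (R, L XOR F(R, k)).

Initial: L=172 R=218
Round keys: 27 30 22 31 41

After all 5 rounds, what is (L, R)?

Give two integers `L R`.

Round 1 (k=27): L=218 R=169
Round 2 (k=30): L=169 R=15
Round 3 (k=22): L=15 R=248
Round 4 (k=31): L=248 R=0
Round 5 (k=41): L=0 R=255

Answer: 0 255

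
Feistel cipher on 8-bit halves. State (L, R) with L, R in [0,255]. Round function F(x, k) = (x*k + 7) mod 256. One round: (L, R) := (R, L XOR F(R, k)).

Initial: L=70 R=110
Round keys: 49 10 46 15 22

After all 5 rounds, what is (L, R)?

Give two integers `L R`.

Round 1 (k=49): L=110 R=83
Round 2 (k=10): L=83 R=43
Round 3 (k=46): L=43 R=146
Round 4 (k=15): L=146 R=190
Round 5 (k=22): L=190 R=201

Answer: 190 201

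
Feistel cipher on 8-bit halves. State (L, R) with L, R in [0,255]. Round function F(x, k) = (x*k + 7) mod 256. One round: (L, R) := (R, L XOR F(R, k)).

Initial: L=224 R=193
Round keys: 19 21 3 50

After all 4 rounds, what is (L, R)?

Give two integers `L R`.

Answer: 37 201

Derivation:
Round 1 (k=19): L=193 R=186
Round 2 (k=21): L=186 R=136
Round 3 (k=3): L=136 R=37
Round 4 (k=50): L=37 R=201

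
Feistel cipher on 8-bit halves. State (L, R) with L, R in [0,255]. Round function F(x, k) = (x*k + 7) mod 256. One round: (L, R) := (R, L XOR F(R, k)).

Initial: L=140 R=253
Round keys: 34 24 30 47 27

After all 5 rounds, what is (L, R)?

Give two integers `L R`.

Round 1 (k=34): L=253 R=45
Round 2 (k=24): L=45 R=194
Round 3 (k=30): L=194 R=238
Round 4 (k=47): L=238 R=123
Round 5 (k=27): L=123 R=238

Answer: 123 238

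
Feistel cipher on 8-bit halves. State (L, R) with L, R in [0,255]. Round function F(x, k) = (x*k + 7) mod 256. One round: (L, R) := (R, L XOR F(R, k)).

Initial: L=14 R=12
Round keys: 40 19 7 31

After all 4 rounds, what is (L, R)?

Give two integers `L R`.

Round 1 (k=40): L=12 R=233
Round 2 (k=19): L=233 R=94
Round 3 (k=7): L=94 R=112
Round 4 (k=31): L=112 R=201

Answer: 112 201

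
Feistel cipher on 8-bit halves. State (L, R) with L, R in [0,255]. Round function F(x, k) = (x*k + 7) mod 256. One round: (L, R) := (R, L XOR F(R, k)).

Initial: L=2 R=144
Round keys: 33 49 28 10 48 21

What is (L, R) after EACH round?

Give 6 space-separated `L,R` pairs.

Answer: 144,149 149,28 28,130 130,7 7,213 213,135

Derivation:
Round 1 (k=33): L=144 R=149
Round 2 (k=49): L=149 R=28
Round 3 (k=28): L=28 R=130
Round 4 (k=10): L=130 R=7
Round 5 (k=48): L=7 R=213
Round 6 (k=21): L=213 R=135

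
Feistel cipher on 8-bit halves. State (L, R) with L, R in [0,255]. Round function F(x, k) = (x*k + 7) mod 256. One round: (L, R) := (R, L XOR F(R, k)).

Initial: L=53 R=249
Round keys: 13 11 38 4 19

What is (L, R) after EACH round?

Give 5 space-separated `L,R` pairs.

Answer: 249,153 153,99 99,32 32,228 228,211

Derivation:
Round 1 (k=13): L=249 R=153
Round 2 (k=11): L=153 R=99
Round 3 (k=38): L=99 R=32
Round 4 (k=4): L=32 R=228
Round 5 (k=19): L=228 R=211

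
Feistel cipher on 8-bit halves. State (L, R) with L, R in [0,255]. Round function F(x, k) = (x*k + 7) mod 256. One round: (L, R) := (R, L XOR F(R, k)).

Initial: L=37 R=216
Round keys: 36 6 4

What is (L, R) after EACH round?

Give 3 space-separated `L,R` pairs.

Round 1 (k=36): L=216 R=66
Round 2 (k=6): L=66 R=75
Round 3 (k=4): L=75 R=113

Answer: 216,66 66,75 75,113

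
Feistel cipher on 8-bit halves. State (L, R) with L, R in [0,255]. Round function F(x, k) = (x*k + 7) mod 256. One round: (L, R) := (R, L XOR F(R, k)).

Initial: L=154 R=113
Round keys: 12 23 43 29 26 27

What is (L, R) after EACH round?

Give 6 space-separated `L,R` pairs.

Answer: 113,201 201,103 103,157 157,183 183,0 0,176

Derivation:
Round 1 (k=12): L=113 R=201
Round 2 (k=23): L=201 R=103
Round 3 (k=43): L=103 R=157
Round 4 (k=29): L=157 R=183
Round 5 (k=26): L=183 R=0
Round 6 (k=27): L=0 R=176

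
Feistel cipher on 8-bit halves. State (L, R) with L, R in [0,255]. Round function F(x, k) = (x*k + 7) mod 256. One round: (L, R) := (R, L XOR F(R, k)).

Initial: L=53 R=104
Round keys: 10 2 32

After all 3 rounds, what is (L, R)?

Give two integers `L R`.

Round 1 (k=10): L=104 R=34
Round 2 (k=2): L=34 R=35
Round 3 (k=32): L=35 R=69

Answer: 35 69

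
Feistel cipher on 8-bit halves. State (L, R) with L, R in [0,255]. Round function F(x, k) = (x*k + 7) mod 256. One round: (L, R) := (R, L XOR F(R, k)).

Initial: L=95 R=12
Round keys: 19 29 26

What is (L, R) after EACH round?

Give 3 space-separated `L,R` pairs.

Round 1 (k=19): L=12 R=180
Round 2 (k=29): L=180 R=103
Round 3 (k=26): L=103 R=201

Answer: 12,180 180,103 103,201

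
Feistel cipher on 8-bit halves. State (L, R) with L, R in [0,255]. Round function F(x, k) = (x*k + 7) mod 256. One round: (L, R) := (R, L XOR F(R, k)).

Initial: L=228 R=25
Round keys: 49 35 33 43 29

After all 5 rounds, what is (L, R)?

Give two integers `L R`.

Answer: 84 62

Derivation:
Round 1 (k=49): L=25 R=52
Round 2 (k=35): L=52 R=58
Round 3 (k=33): L=58 R=181
Round 4 (k=43): L=181 R=84
Round 5 (k=29): L=84 R=62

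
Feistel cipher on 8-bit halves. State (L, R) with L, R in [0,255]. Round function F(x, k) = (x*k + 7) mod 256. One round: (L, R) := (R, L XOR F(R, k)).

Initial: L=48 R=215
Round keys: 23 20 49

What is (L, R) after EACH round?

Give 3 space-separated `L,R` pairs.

Answer: 215,104 104,240 240,159

Derivation:
Round 1 (k=23): L=215 R=104
Round 2 (k=20): L=104 R=240
Round 3 (k=49): L=240 R=159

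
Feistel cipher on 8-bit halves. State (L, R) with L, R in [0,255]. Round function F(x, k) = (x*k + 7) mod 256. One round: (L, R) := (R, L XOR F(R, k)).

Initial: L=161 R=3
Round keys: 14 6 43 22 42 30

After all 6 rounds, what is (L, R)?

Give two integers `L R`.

Answer: 42 94

Derivation:
Round 1 (k=14): L=3 R=144
Round 2 (k=6): L=144 R=100
Round 3 (k=43): L=100 R=67
Round 4 (k=22): L=67 R=173
Round 5 (k=42): L=173 R=42
Round 6 (k=30): L=42 R=94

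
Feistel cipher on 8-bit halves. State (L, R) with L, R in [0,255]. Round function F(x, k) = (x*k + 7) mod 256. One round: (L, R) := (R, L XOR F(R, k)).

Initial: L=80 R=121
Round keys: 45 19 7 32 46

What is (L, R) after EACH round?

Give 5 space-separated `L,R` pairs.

Round 1 (k=45): L=121 R=28
Round 2 (k=19): L=28 R=98
Round 3 (k=7): L=98 R=169
Round 4 (k=32): L=169 R=69
Round 5 (k=46): L=69 R=196

Answer: 121,28 28,98 98,169 169,69 69,196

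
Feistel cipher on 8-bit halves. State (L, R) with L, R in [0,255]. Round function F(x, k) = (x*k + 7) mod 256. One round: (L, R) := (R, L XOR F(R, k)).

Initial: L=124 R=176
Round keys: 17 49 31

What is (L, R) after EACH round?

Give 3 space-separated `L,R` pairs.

Round 1 (k=17): L=176 R=203
Round 2 (k=49): L=203 R=82
Round 3 (k=31): L=82 R=62

Answer: 176,203 203,82 82,62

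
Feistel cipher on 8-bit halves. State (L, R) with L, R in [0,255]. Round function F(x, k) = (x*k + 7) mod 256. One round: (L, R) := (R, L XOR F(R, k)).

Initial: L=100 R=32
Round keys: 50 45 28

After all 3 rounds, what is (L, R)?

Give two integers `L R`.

Answer: 14 172

Derivation:
Round 1 (k=50): L=32 R=35
Round 2 (k=45): L=35 R=14
Round 3 (k=28): L=14 R=172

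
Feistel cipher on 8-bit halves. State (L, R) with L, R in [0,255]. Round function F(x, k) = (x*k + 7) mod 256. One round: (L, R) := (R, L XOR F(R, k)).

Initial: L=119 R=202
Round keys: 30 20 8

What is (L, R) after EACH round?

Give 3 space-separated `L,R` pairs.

Round 1 (k=30): L=202 R=196
Round 2 (k=20): L=196 R=157
Round 3 (k=8): L=157 R=43

Answer: 202,196 196,157 157,43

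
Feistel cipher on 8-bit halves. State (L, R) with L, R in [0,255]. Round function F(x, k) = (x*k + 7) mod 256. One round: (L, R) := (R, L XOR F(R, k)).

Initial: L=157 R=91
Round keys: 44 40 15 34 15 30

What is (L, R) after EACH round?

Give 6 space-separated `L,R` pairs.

Round 1 (k=44): L=91 R=54
Round 2 (k=40): L=54 R=44
Round 3 (k=15): L=44 R=173
Round 4 (k=34): L=173 R=45
Round 5 (k=15): L=45 R=7
Round 6 (k=30): L=7 R=244

Answer: 91,54 54,44 44,173 173,45 45,7 7,244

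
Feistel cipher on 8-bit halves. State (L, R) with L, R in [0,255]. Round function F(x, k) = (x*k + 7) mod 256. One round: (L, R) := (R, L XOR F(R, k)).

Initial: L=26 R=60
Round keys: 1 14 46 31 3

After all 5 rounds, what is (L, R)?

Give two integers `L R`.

Answer: 242 129

Derivation:
Round 1 (k=1): L=60 R=89
Round 2 (k=14): L=89 R=217
Round 3 (k=46): L=217 R=92
Round 4 (k=31): L=92 R=242
Round 5 (k=3): L=242 R=129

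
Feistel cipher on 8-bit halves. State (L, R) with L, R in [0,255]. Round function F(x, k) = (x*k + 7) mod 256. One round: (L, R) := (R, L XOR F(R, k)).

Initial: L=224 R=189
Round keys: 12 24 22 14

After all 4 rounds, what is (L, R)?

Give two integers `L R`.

Answer: 208 149

Derivation:
Round 1 (k=12): L=189 R=3
Round 2 (k=24): L=3 R=242
Round 3 (k=22): L=242 R=208
Round 4 (k=14): L=208 R=149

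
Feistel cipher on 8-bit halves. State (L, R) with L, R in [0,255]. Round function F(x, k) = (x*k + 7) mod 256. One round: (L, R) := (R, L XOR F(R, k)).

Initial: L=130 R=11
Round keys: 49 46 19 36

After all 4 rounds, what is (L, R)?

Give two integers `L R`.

Answer: 139 95

Derivation:
Round 1 (k=49): L=11 R=160
Round 2 (k=46): L=160 R=204
Round 3 (k=19): L=204 R=139
Round 4 (k=36): L=139 R=95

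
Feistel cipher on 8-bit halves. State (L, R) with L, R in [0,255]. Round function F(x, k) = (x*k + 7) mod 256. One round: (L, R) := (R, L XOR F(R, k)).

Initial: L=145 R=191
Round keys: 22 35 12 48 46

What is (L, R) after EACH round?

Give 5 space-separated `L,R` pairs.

Round 1 (k=22): L=191 R=224
Round 2 (k=35): L=224 R=24
Round 3 (k=12): L=24 R=199
Round 4 (k=48): L=199 R=79
Round 5 (k=46): L=79 R=254

Answer: 191,224 224,24 24,199 199,79 79,254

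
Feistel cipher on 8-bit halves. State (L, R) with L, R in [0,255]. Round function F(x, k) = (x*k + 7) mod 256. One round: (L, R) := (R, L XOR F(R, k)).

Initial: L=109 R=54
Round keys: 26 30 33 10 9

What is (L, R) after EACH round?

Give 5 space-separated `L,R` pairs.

Round 1 (k=26): L=54 R=238
Round 2 (k=30): L=238 R=221
Round 3 (k=33): L=221 R=106
Round 4 (k=10): L=106 R=246
Round 5 (k=9): L=246 R=199

Answer: 54,238 238,221 221,106 106,246 246,199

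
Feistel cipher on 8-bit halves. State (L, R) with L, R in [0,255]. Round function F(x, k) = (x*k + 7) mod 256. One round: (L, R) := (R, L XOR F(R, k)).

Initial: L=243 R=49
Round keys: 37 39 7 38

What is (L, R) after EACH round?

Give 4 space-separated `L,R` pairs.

Round 1 (k=37): L=49 R=239
Round 2 (k=39): L=239 R=65
Round 3 (k=7): L=65 R=33
Round 4 (k=38): L=33 R=172

Answer: 49,239 239,65 65,33 33,172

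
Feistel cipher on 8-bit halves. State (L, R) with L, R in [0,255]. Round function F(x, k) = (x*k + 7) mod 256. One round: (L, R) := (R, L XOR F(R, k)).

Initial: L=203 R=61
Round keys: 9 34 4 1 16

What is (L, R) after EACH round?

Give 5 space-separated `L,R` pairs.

Round 1 (k=9): L=61 R=231
Round 2 (k=34): L=231 R=136
Round 3 (k=4): L=136 R=192
Round 4 (k=1): L=192 R=79
Round 5 (k=16): L=79 R=55

Answer: 61,231 231,136 136,192 192,79 79,55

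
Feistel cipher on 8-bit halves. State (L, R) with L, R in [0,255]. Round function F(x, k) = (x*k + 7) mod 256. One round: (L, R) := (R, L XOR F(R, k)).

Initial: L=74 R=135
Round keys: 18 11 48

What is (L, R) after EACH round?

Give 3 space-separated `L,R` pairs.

Answer: 135,207 207,107 107,216

Derivation:
Round 1 (k=18): L=135 R=207
Round 2 (k=11): L=207 R=107
Round 3 (k=48): L=107 R=216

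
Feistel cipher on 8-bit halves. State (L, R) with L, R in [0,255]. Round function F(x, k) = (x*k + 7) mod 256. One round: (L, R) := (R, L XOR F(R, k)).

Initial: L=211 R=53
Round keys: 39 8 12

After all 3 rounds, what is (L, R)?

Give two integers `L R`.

Answer: 122 118

Derivation:
Round 1 (k=39): L=53 R=201
Round 2 (k=8): L=201 R=122
Round 3 (k=12): L=122 R=118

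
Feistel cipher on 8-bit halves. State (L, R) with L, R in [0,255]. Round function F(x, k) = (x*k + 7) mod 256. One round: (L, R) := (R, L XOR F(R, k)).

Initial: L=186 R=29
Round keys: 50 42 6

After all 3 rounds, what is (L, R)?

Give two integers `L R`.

Round 1 (k=50): L=29 R=11
Round 2 (k=42): L=11 R=200
Round 3 (k=6): L=200 R=188

Answer: 200 188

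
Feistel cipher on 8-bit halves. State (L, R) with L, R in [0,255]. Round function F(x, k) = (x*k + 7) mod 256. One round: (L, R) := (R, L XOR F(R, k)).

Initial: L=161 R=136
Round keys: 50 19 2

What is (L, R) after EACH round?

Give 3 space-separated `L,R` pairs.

Round 1 (k=50): L=136 R=54
Round 2 (k=19): L=54 R=129
Round 3 (k=2): L=129 R=63

Answer: 136,54 54,129 129,63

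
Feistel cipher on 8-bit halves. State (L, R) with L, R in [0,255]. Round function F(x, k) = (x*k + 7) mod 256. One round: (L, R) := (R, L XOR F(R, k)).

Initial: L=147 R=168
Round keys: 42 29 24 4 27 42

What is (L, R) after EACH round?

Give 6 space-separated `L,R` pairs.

Answer: 168,4 4,211 211,203 203,224 224,108 108,95

Derivation:
Round 1 (k=42): L=168 R=4
Round 2 (k=29): L=4 R=211
Round 3 (k=24): L=211 R=203
Round 4 (k=4): L=203 R=224
Round 5 (k=27): L=224 R=108
Round 6 (k=42): L=108 R=95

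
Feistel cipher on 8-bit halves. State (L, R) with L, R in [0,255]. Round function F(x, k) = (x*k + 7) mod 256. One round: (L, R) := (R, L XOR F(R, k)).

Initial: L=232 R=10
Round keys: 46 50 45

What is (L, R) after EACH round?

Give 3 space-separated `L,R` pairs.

Round 1 (k=46): L=10 R=59
Round 2 (k=50): L=59 R=135
Round 3 (k=45): L=135 R=249

Answer: 10,59 59,135 135,249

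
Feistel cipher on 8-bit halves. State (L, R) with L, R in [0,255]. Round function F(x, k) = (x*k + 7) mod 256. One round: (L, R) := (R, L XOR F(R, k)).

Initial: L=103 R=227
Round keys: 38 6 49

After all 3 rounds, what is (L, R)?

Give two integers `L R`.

Answer: 216 129

Derivation:
Round 1 (k=38): L=227 R=222
Round 2 (k=6): L=222 R=216
Round 3 (k=49): L=216 R=129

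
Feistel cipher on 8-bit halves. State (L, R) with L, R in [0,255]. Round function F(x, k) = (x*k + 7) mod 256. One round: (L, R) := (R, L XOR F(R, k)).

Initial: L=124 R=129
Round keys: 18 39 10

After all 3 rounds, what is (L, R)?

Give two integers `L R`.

Answer: 235 80

Derivation:
Round 1 (k=18): L=129 R=101
Round 2 (k=39): L=101 R=235
Round 3 (k=10): L=235 R=80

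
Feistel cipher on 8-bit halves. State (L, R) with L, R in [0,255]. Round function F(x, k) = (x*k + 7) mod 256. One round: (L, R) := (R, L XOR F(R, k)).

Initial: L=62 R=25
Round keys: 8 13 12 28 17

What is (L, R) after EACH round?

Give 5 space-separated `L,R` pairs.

Answer: 25,241 241,93 93,146 146,162 162,91

Derivation:
Round 1 (k=8): L=25 R=241
Round 2 (k=13): L=241 R=93
Round 3 (k=12): L=93 R=146
Round 4 (k=28): L=146 R=162
Round 5 (k=17): L=162 R=91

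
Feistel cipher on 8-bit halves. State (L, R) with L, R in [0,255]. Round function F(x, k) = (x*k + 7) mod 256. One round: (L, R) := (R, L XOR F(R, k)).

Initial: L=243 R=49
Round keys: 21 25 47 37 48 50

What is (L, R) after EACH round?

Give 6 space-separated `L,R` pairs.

Round 1 (k=21): L=49 R=255
Round 2 (k=25): L=255 R=223
Round 3 (k=47): L=223 R=7
Round 4 (k=37): L=7 R=213
Round 5 (k=48): L=213 R=240
Round 6 (k=50): L=240 R=50

Answer: 49,255 255,223 223,7 7,213 213,240 240,50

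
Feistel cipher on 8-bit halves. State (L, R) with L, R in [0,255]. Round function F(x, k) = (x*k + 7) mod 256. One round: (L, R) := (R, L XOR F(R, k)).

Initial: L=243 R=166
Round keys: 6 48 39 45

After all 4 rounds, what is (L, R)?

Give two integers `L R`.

Round 1 (k=6): L=166 R=24
Round 2 (k=48): L=24 R=33
Round 3 (k=39): L=33 R=22
Round 4 (k=45): L=22 R=196

Answer: 22 196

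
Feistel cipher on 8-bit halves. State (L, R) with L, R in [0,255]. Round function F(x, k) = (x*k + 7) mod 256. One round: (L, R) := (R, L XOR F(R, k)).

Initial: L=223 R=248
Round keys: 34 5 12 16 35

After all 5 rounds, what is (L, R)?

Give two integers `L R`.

Round 1 (k=34): L=248 R=40
Round 2 (k=5): L=40 R=55
Round 3 (k=12): L=55 R=179
Round 4 (k=16): L=179 R=0
Round 5 (k=35): L=0 R=180

Answer: 0 180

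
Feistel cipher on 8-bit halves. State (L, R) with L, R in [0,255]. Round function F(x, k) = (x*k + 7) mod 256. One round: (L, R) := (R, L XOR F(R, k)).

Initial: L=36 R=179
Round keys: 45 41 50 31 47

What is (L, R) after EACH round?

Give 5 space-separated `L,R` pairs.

Round 1 (k=45): L=179 R=90
Round 2 (k=41): L=90 R=194
Round 3 (k=50): L=194 R=177
Round 4 (k=31): L=177 R=180
Round 5 (k=47): L=180 R=162

Answer: 179,90 90,194 194,177 177,180 180,162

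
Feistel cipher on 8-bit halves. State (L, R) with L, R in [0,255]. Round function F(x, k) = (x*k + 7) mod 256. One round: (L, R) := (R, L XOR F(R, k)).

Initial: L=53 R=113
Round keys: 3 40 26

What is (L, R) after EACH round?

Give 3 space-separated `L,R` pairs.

Answer: 113,111 111,46 46,220

Derivation:
Round 1 (k=3): L=113 R=111
Round 2 (k=40): L=111 R=46
Round 3 (k=26): L=46 R=220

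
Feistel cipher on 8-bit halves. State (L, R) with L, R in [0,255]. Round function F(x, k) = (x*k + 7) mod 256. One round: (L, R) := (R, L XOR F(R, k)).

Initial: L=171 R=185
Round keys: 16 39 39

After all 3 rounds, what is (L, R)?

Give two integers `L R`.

Answer: 146 121

Derivation:
Round 1 (k=16): L=185 R=60
Round 2 (k=39): L=60 R=146
Round 3 (k=39): L=146 R=121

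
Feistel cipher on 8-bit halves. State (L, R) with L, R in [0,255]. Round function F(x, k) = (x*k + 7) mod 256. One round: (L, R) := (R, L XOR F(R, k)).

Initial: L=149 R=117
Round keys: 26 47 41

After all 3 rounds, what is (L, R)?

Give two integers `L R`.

Answer: 190 9

Derivation:
Round 1 (k=26): L=117 R=124
Round 2 (k=47): L=124 R=190
Round 3 (k=41): L=190 R=9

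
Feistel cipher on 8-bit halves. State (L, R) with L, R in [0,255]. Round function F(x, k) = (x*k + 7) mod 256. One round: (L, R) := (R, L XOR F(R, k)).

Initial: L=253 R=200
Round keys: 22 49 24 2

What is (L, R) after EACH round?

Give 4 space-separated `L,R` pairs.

Round 1 (k=22): L=200 R=202
Round 2 (k=49): L=202 R=121
Round 3 (k=24): L=121 R=149
Round 4 (k=2): L=149 R=72

Answer: 200,202 202,121 121,149 149,72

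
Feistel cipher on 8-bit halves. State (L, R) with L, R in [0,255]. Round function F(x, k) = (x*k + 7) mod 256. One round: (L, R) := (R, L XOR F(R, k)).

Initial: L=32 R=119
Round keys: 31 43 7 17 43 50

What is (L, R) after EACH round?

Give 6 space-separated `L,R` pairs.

Answer: 119,80 80,0 0,87 87,206 206,246 246,221

Derivation:
Round 1 (k=31): L=119 R=80
Round 2 (k=43): L=80 R=0
Round 3 (k=7): L=0 R=87
Round 4 (k=17): L=87 R=206
Round 5 (k=43): L=206 R=246
Round 6 (k=50): L=246 R=221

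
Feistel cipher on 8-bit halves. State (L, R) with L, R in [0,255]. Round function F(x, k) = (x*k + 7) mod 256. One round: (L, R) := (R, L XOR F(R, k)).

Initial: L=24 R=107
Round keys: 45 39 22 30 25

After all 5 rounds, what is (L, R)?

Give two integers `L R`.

Answer: 175 227

Derivation:
Round 1 (k=45): L=107 R=206
Round 2 (k=39): L=206 R=2
Round 3 (k=22): L=2 R=253
Round 4 (k=30): L=253 R=175
Round 5 (k=25): L=175 R=227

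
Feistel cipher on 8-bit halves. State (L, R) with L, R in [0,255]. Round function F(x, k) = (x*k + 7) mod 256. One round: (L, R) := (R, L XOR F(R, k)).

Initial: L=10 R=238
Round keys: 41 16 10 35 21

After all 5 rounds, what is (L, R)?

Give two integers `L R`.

Answer: 72 193

Derivation:
Round 1 (k=41): L=238 R=47
Round 2 (k=16): L=47 R=25
Round 3 (k=10): L=25 R=46
Round 4 (k=35): L=46 R=72
Round 5 (k=21): L=72 R=193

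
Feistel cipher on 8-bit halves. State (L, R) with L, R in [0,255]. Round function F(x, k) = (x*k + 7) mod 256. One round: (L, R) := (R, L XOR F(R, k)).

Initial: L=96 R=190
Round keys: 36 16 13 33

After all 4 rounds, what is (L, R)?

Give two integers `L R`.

Answer: 99 131

Derivation:
Round 1 (k=36): L=190 R=223
Round 2 (k=16): L=223 R=73
Round 3 (k=13): L=73 R=99
Round 4 (k=33): L=99 R=131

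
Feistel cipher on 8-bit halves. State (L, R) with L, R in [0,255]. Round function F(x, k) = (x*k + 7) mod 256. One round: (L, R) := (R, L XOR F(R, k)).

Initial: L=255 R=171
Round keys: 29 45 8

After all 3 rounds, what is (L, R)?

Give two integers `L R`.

Round 1 (k=29): L=171 R=153
Round 2 (k=45): L=153 R=71
Round 3 (k=8): L=71 R=166

Answer: 71 166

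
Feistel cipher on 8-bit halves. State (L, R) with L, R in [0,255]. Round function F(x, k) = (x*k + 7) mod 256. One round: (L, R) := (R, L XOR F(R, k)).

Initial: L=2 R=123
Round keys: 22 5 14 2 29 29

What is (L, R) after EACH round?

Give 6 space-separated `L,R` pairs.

Answer: 123,155 155,117 117,246 246,134 134,195 195,152

Derivation:
Round 1 (k=22): L=123 R=155
Round 2 (k=5): L=155 R=117
Round 3 (k=14): L=117 R=246
Round 4 (k=2): L=246 R=134
Round 5 (k=29): L=134 R=195
Round 6 (k=29): L=195 R=152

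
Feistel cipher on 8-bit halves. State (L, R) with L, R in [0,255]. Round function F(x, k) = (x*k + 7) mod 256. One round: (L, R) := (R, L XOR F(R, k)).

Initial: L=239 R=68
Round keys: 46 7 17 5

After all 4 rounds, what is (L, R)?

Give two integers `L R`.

Round 1 (k=46): L=68 R=208
Round 2 (k=7): L=208 R=243
Round 3 (k=17): L=243 R=250
Round 4 (k=5): L=250 R=26

Answer: 250 26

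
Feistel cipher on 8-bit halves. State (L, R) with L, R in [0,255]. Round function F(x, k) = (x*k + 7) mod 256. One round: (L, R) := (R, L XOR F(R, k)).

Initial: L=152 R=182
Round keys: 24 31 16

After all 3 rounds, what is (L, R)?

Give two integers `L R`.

Round 1 (k=24): L=182 R=143
Round 2 (k=31): L=143 R=238
Round 3 (k=16): L=238 R=104

Answer: 238 104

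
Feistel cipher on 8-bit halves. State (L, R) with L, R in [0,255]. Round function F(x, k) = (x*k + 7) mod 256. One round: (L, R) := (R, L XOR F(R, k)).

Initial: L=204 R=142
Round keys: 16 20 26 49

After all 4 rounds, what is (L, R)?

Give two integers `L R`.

Round 1 (k=16): L=142 R=43
Round 2 (k=20): L=43 R=237
Round 3 (k=26): L=237 R=50
Round 4 (k=49): L=50 R=116

Answer: 50 116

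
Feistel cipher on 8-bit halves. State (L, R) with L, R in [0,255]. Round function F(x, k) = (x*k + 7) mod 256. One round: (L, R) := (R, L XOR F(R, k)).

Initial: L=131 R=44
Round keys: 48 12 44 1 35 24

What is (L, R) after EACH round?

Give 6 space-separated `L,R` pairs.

Round 1 (k=48): L=44 R=196
Round 2 (k=12): L=196 R=27
Round 3 (k=44): L=27 R=111
Round 4 (k=1): L=111 R=109
Round 5 (k=35): L=109 R=129
Round 6 (k=24): L=129 R=114

Answer: 44,196 196,27 27,111 111,109 109,129 129,114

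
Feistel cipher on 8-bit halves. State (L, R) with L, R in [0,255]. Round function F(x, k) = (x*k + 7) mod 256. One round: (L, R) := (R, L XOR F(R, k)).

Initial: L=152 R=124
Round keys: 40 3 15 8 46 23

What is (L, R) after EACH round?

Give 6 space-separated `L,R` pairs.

Round 1 (k=40): L=124 R=255
Round 2 (k=3): L=255 R=120
Round 3 (k=15): L=120 R=240
Round 4 (k=8): L=240 R=255
Round 5 (k=46): L=255 R=41
Round 6 (k=23): L=41 R=73

Answer: 124,255 255,120 120,240 240,255 255,41 41,73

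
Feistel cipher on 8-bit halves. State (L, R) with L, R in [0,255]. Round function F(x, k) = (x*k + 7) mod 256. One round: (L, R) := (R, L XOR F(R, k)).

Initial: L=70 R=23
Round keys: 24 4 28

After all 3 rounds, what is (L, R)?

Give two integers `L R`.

Answer: 188 254

Derivation:
Round 1 (k=24): L=23 R=105
Round 2 (k=4): L=105 R=188
Round 3 (k=28): L=188 R=254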